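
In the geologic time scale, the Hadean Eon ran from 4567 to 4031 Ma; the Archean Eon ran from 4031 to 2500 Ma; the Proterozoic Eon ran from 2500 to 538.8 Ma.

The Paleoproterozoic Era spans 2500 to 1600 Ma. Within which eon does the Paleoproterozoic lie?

The Paleoproterozoic (2500–1600 Ma) lies entirely within 2500–538.8 Ma, the Proterozoic Eon.

Proterozoic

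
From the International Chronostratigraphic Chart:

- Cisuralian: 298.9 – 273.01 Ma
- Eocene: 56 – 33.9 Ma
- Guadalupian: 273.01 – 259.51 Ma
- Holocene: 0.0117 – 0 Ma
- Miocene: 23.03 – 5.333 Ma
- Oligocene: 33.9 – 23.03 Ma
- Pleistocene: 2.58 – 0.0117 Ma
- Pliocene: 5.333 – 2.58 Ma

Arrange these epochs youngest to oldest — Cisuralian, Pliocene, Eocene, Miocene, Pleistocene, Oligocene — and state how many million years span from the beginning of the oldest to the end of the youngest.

Pleistocene → Pliocene → Miocene → Oligocene → Eocene → Cisuralian; total span 298.8883 Myr

Start ages (Ma): Cisuralian 298.9, Eocene 56, Oligocene 33.9, Miocene 23.03, Pliocene 5.333, Pleistocene 2.58.
Ordered youngest to oldest: Pleistocene, Pliocene, Miocene, Oligocene, Eocene, Cisuralian.
Span = 298.9 − 0.0117 = 298.8883 Myr.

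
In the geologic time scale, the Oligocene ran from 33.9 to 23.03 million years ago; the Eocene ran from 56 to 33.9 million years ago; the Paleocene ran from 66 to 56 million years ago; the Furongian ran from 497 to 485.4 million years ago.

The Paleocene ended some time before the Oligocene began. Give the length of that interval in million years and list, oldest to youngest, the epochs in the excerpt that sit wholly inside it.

The Paleocene closes at 56 Ma and the Oligocene opens at 33.9 Ma, so the interval is 56 − 33.9 = 22.1 Myr.
An epoch fits inside if it starts at or after 56 Ma and ends at or before 33.9 Ma; oldest first that gives Eocene.

22.1 million years; Eocene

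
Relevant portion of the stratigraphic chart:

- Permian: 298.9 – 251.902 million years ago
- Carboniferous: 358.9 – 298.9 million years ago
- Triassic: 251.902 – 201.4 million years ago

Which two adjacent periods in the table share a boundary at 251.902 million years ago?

Permian and Triassic

The Permian ends at 251.902 million years ago and the Triassic begins at 251.902 million years ago, so they share that boundary.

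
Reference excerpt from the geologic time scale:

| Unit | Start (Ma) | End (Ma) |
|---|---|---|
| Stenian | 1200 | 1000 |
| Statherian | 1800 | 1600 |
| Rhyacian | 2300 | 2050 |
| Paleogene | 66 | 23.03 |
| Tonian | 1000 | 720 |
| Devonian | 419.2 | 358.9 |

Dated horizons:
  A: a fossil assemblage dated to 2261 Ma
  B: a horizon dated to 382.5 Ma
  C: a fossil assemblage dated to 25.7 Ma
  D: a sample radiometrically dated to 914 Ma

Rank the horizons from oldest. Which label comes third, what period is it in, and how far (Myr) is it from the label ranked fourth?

B, in the Devonian; 356.8 million years to C

Larger Ma means older, so oldest first: A 2261 > D 914 > B 382.5 > C 25.7.
Counting 3 along gives B (382.5 Ma); the excerpt puts that inside the Devonian, 419.2–358.9 Ma.
Next in line is C (25.7 Ma), and 382.5 − 25.7 = 356.8 Myr.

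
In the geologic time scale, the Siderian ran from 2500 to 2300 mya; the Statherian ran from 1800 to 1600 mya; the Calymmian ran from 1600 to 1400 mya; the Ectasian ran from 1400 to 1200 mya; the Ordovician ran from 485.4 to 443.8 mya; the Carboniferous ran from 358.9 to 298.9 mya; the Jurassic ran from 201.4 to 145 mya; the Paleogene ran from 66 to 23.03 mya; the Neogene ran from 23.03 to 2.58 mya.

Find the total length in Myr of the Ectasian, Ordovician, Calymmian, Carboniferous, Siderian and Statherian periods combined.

Each duration: Ectasian = 200; Ordovician = 41.6; Calymmian = 200; Carboniferous = 60; Siderian = 200; Statherian = 200.
Sum: 200 + 41.6 + 200 + 60 + 200 + 200 = 901.6 Myr.

901.6 million years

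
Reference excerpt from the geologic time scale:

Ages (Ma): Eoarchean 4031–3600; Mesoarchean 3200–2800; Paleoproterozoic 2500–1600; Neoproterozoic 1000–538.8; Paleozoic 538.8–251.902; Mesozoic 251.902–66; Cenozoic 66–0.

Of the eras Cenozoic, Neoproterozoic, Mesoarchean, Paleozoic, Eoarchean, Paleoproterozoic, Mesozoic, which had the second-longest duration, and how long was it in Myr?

Durations: Cenozoic 66; Neoproterozoic 461.2; Mesoarchean 400; Paleozoic 286.898; Eoarchean 431; Paleoproterozoic 900; Mesozoic 185.902 Myr.
Sorted longest-first: Paleoproterozoic (900), Neoproterozoic (461.2), Eoarchean (431), Mesoarchean (400), Paleozoic (286.898), Mesozoic (185.902), Cenozoic (66).
The second longest is Neoproterozoic at 461.2 Myr.

Neoproterozoic, 461.2 million years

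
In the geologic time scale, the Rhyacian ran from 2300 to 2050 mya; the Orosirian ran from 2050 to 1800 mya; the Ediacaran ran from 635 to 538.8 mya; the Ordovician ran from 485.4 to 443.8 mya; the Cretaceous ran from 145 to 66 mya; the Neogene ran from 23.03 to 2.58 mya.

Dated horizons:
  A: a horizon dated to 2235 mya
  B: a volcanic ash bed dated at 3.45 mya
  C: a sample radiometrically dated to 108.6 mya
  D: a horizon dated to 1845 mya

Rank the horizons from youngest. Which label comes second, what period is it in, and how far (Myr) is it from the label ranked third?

C, in the Cretaceous; 1736.4 million years to D

Sorted youngest-first by Ma: B (3.45), C (108.6), D (1845), A (2235).
The second youngest is C at 108.6 Ma, which lies in 145–66 Ma: the Cretaceous.
The third youngest is D at 1845 Ma; separation = |108.6 − 1845| = 1736.4 Myr.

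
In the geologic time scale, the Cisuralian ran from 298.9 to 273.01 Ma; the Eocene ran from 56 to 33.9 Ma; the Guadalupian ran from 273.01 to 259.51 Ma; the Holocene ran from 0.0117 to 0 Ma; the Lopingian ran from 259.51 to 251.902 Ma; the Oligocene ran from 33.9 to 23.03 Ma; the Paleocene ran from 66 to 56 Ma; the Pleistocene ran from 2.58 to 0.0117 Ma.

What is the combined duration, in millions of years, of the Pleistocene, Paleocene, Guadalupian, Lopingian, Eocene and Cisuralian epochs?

81.6663 million years

Each duration: Pleistocene = 2.5683; Paleocene = 10; Guadalupian = 13.5; Lopingian = 7.608; Eocene = 22.1; Cisuralian = 25.89.
Sum: 2.5683 + 10 + 13.5 + 7.608 + 22.1 + 25.89 = 81.6663 Myr.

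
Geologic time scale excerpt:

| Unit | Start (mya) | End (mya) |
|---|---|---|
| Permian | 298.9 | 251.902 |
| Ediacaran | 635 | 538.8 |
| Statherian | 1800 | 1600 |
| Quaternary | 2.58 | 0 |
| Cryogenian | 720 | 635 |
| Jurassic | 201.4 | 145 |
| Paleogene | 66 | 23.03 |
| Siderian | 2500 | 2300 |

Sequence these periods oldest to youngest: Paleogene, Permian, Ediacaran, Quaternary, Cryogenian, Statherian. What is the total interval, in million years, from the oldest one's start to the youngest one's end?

From the excerpt: Paleogene 66–23.03; Permian 298.9–251.902; Ediacaran 635–538.8; Quaternary 2.58–0; Cryogenian 720–635; Statherian 1800–1600 (Ma).
Larger Ma is earlier, so the oldest is Statherian and the youngest is Quaternary; oldest to youngest: Statherian, Cryogenian, Ediacaran, Permian, Paleogene, Quaternary.
Oldest start 1800 minus youngest end 0 gives 1800 Myr overall.

Statherian → Cryogenian → Ediacaran → Permian → Paleogene → Quaternary; total span 1800 Myr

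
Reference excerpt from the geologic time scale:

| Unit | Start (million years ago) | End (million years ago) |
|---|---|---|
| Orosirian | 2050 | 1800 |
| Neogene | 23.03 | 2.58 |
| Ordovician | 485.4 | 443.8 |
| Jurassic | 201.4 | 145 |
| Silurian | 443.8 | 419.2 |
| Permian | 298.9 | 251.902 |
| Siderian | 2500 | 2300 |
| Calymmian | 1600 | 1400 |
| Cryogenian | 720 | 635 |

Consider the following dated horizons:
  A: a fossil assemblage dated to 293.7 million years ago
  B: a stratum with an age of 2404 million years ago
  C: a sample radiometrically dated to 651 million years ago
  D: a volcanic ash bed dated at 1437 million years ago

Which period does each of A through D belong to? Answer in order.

Match each age against the start–end ranges in the excerpt: A = 293.7 Ma → Permian (298.9–251.902); B = 2404 Ma → Siderian (2500–2300); C = 651 Ma → Cryogenian (720–635); D = 1437 Ma → Calymmian (1600–1400).

A — Permian; B — Siderian; C — Cryogenian; D — Calymmian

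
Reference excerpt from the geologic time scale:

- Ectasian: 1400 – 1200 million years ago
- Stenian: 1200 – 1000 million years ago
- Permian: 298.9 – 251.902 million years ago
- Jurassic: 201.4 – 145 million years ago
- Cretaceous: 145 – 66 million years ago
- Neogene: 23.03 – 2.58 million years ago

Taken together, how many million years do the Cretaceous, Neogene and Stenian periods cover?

Duration is start − end for each: (145 − 66) + (23.03 − 2.58) + (1200 − 1000).
That is 79 + 20.45 + 200, which totals 299.45 million years.

299.45 million years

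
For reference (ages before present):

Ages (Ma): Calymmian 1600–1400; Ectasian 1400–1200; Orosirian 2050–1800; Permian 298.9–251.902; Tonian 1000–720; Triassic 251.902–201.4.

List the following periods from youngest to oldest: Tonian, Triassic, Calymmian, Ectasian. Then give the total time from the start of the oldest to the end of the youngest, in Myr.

From the excerpt: Tonian 1000–720; Triassic 251.902–201.4; Calymmian 1600–1400; Ectasian 1400–1200 (Ma).
Larger Ma is earlier, so the oldest is Calymmian and the youngest is Triassic; youngest to oldest: Triassic, Tonian, Ectasian, Calymmian.
Oldest start 1600 minus youngest end 201.4 gives 1398.6 Myr overall.

Triassic → Tonian → Ectasian → Calymmian; total span 1398.6 Myr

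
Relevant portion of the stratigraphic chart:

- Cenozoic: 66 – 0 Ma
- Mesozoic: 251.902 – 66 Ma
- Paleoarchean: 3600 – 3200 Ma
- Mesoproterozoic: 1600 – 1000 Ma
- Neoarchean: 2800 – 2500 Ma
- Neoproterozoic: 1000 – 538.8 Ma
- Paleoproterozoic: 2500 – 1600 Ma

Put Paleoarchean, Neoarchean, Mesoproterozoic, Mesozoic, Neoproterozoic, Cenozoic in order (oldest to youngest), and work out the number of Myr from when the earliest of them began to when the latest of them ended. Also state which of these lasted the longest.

Paleoarchean, Neoarchean, Mesoproterozoic, Neoproterozoic, Mesozoic, Cenozoic; total span 3600 Myr; longest is Mesoproterozoic

Start ages (Ma): Paleoarchean 3600, Neoarchean 2800, Mesoproterozoic 1600, Neoproterozoic 1000, Mesozoic 251.902, Cenozoic 66.
Ordered oldest to youngest: Paleoarchean, Neoarchean, Mesoproterozoic, Neoproterozoic, Mesozoic, Cenozoic.
Span = 3600 − 0 = 3600 Myr.
Durations: Mesoproterozoic 600, Mesozoic 185.902, Paleoarchean 400, Neoproterozoic 461.2, Neoarchean 300, Cenozoic 66 → longest is Mesoproterozoic (600 Myr).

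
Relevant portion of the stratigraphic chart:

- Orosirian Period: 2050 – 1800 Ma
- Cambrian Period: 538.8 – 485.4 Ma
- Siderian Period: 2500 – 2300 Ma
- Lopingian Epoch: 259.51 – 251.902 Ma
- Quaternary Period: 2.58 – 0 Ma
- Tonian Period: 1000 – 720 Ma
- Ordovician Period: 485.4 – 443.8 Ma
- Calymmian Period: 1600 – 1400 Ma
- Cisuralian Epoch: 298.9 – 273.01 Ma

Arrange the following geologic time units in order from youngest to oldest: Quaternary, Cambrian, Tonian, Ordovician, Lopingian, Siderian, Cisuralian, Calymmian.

Read off each span (Ma): Quaternary 2.58–0; Cambrian 538.8–485.4; Tonian 1000–720; Ordovician 485.4–443.8; Lopingian 259.51–251.902; Siderian 2500–2300; Cisuralian 298.9–273.01; Calymmian 1600–1400.
Larger Ma is older, so oldest→youngest is Siderian, Calymmian, Tonian, Cambrian, Ordovician, Cisuralian, Lopingian, Quaternary; reverse it for youngest→oldest.

Quaternary, then Lopingian, then Cisuralian, then Ordovician, then Cambrian, then Tonian, then Calymmian, then Siderian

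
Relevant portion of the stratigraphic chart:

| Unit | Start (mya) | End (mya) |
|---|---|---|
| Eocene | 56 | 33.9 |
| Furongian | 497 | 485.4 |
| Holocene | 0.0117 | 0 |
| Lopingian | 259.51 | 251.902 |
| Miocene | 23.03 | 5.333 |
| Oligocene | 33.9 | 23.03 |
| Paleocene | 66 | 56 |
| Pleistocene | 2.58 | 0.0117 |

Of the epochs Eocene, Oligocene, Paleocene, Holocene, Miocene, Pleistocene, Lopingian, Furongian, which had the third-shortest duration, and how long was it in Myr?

Lopingian, 7.608 million years

Start − end for each: Eocene 56 − 33.9 = 22.1; Oligocene 33.9 − 23.03 = 10.87; Paleocene 66 − 56 = 10; Holocene 0.0117 − 0 = 0.0117; Miocene 23.03 − 5.333 = 17.697; Pleistocene 2.58 − 0.0117 = 2.5683; Lopingian 259.51 − 251.902 = 7.608; Furongian 497 − 485.4 = 11.6.
Ranking these from shortest: Holocene < Pleistocene < Lopingian < Paleocene < Oligocene < Furongian < Miocene < Eocene.
Position 3 in that ranking is Lopingian, which lasted 7.608 Myr.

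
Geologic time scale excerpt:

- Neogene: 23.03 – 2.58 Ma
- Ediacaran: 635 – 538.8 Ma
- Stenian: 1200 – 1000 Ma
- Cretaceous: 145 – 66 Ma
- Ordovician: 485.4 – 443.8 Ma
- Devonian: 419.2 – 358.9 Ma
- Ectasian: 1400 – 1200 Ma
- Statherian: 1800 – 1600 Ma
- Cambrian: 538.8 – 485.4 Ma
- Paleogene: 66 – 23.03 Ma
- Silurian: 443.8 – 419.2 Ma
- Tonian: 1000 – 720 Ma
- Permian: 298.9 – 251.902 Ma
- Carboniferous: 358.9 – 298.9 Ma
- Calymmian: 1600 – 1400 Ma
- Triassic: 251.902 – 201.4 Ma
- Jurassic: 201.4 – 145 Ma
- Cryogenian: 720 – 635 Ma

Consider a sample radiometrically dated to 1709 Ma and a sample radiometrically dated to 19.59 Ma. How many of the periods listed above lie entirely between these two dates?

16

The older date is 1709 Ma and the younger is 19.59 Ma.
Periods with start < 1709 and end > 19.59 Ma: Calymmian (1600–1400), Ectasian (1400–1200), Stenian (1200–1000), Tonian (1000–720), Cryogenian (720–635), Ediacaran (635–538.8), Cambrian (538.8–485.4), Ordovician (485.4–443.8), Silurian (443.8–419.2), Devonian (419.2–358.9), Carboniferous (358.9–298.9), Permian (298.9–251.902), Triassic (251.902–201.4), Jurassic (201.4–145), Cretaceous (145–66), Paleogene (66–23.03).
That is 16 complete periods.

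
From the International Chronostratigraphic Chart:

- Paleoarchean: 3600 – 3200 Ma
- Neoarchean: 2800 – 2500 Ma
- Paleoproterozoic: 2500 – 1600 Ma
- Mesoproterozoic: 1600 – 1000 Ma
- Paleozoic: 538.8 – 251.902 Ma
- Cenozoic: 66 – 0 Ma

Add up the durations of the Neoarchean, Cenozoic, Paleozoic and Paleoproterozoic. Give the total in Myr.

Duration is start − end for each: (2800 − 2500) + (66 − 0) + (538.8 − 251.902) + (2500 − 1600).
That is 300 + 66 + 286.898 + 900, which totals 1552.898 million years.

1552.898 million years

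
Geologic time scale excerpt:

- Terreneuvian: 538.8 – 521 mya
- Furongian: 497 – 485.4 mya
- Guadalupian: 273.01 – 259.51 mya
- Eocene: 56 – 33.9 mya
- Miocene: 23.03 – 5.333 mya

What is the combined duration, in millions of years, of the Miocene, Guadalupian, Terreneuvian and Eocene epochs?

71.097 million years

Duration is start − end for each: (23.03 − 5.333) + (273.01 − 259.51) + (538.8 − 521) + (56 − 33.9).
That is 17.697 + 13.5 + 17.8 + 22.1, which totals 71.097 million years.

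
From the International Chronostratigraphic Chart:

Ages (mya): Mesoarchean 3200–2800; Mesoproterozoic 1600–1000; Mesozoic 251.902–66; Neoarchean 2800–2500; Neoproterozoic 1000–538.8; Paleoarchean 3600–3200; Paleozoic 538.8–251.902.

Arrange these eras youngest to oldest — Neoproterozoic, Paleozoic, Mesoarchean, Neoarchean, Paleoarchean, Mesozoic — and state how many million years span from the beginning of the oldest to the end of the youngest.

Mesozoic, Paleozoic, Neoproterozoic, Neoarchean, Mesoarchean, Paleoarchean; total span 3534 Myr

From the excerpt: Neoproterozoic 1000–538.8; Paleozoic 538.8–251.902; Mesoarchean 3200–2800; Neoarchean 2800–2500; Paleoarchean 3600–3200; Mesozoic 251.902–66 (Ma).
Larger Ma is earlier, so the oldest is Paleoarchean and the youngest is Mesozoic; youngest to oldest: Mesozoic, Paleozoic, Neoproterozoic, Neoarchean, Mesoarchean, Paleoarchean.
Oldest start 3600 minus youngest end 66 gives 3534 Myr overall.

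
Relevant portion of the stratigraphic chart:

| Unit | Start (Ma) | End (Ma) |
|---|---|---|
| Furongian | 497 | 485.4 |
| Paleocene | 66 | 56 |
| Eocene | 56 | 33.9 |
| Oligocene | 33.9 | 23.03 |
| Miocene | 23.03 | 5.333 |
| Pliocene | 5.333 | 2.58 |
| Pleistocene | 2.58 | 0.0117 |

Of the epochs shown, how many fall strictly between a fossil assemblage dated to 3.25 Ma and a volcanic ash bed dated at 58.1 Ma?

58.1 Ma sits inside the Paleocene (66–56) and 3.25 Ma inside the Pliocene (5.333–2.58); neither of those is wholly between the two dates.
The listed epochs lying completely between them are Eocene, Oligocene, Miocene — 3 in all.

3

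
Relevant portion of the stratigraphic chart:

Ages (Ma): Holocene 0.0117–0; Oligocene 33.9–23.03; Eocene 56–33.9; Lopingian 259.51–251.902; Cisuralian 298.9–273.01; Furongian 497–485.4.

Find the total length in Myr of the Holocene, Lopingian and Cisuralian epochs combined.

Each duration: Holocene = 0.0117; Lopingian = 7.608; Cisuralian = 25.89.
Sum: 0.0117 + 7.608 + 25.89 = 33.5097 Myr.

33.5097 million years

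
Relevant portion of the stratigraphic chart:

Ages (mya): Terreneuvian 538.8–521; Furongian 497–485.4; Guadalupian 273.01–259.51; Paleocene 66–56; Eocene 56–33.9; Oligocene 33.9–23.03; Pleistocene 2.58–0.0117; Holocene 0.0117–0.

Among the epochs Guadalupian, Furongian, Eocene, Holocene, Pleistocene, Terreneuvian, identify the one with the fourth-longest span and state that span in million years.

Start − end for each: Guadalupian 273.01 − 259.51 = 13.5; Furongian 497 − 485.4 = 11.6; Eocene 56 − 33.9 = 22.1; Holocene 0.0117 − 0 = 0.0117; Pleistocene 2.58 − 0.0117 = 2.5683; Terreneuvian 538.8 − 521 = 17.8.
Ranking these from longest: Eocene > Terreneuvian > Guadalupian > Furongian > Pleistocene > Holocene.
Position 4 in that ranking is Furongian, which lasted 11.6 Myr.

Furongian, 11.6 million years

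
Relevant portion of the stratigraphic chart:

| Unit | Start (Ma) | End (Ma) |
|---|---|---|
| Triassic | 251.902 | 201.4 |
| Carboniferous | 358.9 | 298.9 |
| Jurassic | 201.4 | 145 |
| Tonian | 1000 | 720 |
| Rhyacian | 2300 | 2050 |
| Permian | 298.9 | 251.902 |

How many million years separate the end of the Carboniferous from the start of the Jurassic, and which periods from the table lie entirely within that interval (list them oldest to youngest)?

End of Carboniferous = 298.9 Ma; start of Jurassic = 201.4 Ma.
Gap = 298.9 − 201.4 = 97.5 Myr.
Periods wholly inside 298.9–201.4 Ma: Permian (298.9–251.902), Triassic (251.902–201.4).

97.5 million years; Permian, Triassic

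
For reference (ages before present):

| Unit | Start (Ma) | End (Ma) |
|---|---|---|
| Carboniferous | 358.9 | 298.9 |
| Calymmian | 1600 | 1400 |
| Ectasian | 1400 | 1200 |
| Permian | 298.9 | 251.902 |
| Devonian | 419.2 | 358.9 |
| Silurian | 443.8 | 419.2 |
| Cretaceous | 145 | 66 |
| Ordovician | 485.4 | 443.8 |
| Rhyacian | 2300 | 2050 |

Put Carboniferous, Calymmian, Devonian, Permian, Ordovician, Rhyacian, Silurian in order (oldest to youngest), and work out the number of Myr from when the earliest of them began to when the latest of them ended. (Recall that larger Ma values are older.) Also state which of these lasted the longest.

From the excerpt: Carboniferous 358.9–298.9; Calymmian 1600–1400; Devonian 419.2–358.9; Permian 298.9–251.902; Ordovician 485.4–443.8; Rhyacian 2300–2050; Silurian 443.8–419.2 (Ma).
Larger Ma is earlier, so the oldest is Rhyacian and the youngest is Permian; oldest to youngest: Rhyacian, Calymmian, Ordovician, Silurian, Devonian, Carboniferous, Permian.
Oldest start 2300 minus youngest end 251.902 gives 2048.098 Myr overall.
Individual lengths (start − end): Silurian 24.6; Rhyacian 250; Carboniferous 60; Devonian 60.3; Calymmian 200; Permian 46.998; Ordovician 41.6. The largest is Rhyacian at 250 Myr.

Rhyacian, Calymmian, Ordovician, Silurian, Devonian, Carboniferous, Permian; total span 2048.098 Myr; longest is Rhyacian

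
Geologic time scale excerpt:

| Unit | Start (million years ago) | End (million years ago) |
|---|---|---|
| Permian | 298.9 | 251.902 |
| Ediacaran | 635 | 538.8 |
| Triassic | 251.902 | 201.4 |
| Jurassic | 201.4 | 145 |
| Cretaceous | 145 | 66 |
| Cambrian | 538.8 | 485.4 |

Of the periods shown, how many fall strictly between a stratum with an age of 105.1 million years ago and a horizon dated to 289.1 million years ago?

The older date is 289.1 Ma and the younger is 105.1 Ma.
Periods with start < 289.1 and end > 105.1 Ma: Triassic (251.902–201.4), Jurassic (201.4–145).
That is 2 complete periods.

2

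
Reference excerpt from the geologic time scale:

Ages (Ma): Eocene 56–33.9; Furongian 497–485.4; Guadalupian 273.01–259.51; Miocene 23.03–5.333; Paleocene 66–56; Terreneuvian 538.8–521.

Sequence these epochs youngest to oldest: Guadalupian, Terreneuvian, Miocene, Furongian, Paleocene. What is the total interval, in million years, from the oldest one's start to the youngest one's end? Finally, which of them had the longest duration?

Start ages (Ma): Terreneuvian 538.8, Furongian 497, Guadalupian 273.01, Paleocene 66, Miocene 23.03.
Ordered youngest to oldest: Miocene, Paleocene, Guadalupian, Furongian, Terreneuvian.
Span = 538.8 − 5.333 = 533.467 Myr.
Durations: Miocene 17.697, Guadalupian 13.5, Furongian 11.6, Paleocene 10, Terreneuvian 17.8 → longest is Terreneuvian (17.8 Myr).

Miocene, Paleocene, Guadalupian, Furongian, Terreneuvian; total span 533.467 Myr; longest is Terreneuvian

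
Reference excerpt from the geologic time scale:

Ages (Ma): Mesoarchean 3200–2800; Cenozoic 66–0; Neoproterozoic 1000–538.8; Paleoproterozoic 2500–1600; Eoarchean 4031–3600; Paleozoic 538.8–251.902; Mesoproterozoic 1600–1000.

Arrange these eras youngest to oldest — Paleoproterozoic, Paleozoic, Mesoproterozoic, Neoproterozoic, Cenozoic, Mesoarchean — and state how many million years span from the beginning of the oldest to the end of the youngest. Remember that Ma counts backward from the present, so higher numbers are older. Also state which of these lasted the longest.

Cenozoic, Paleozoic, Neoproterozoic, Mesoproterozoic, Paleoproterozoic, Mesoarchean; total span 3200 Myr; longest is Paleoproterozoic

Start ages (Ma): Mesoarchean 3200, Paleoproterozoic 2500, Mesoproterozoic 1600, Neoproterozoic 1000, Paleozoic 538.8, Cenozoic 66.
Ordered youngest to oldest: Cenozoic, Paleozoic, Neoproterozoic, Mesoproterozoic, Paleoproterozoic, Mesoarchean.
Span = 3200 − 0 = 3200 Myr.
Durations: Neoproterozoic 461.2, Mesoproterozoic 600, Mesoarchean 400, Paleozoic 286.898, Cenozoic 66, Paleoproterozoic 900 → longest is Paleoproterozoic (900 Myr).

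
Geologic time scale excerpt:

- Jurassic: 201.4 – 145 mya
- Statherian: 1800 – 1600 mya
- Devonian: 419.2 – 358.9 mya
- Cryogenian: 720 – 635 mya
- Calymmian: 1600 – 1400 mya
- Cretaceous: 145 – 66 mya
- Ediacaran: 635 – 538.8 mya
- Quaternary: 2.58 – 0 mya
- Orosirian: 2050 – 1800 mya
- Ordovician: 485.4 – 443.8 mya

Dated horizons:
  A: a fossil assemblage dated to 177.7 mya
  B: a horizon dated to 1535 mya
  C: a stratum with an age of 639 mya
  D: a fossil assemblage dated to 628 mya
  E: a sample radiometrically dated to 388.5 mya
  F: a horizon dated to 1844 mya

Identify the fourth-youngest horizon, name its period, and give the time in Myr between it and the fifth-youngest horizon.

Sorted youngest-first by Ma: A (177.7), E (388.5), D (628), C (639), B (1535), F (1844).
The fourth youngest is C at 639 Ma, which lies in 720–635 Ma: the Cryogenian.
The fifth youngest is B at 1535 Ma; separation = |639 − 1535| = 896 Myr.

C, in the Cryogenian; 896 million years to B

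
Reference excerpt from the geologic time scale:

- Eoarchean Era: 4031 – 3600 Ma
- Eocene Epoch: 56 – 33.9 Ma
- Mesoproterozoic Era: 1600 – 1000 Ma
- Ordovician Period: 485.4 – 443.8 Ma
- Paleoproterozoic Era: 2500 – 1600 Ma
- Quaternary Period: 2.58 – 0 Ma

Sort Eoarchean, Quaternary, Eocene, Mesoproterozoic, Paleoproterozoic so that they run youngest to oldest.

Quaternary, Eocene, Mesoproterozoic, Paleoproterozoic, Eoarchean

Read off each span (Ma): Eoarchean 4031–3600; Quaternary 2.58–0; Eocene 56–33.9; Mesoproterozoic 1600–1000; Paleoproterozoic 2500–1600.
Larger Ma is older, so oldest→youngest is Eoarchean, Paleoproterozoic, Mesoproterozoic, Eocene, Quaternary; reverse it for youngest→oldest.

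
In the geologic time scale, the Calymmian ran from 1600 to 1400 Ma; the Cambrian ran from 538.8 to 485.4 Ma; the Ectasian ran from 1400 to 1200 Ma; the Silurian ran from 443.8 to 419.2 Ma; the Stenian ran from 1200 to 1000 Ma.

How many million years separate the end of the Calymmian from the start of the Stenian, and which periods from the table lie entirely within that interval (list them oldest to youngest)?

End of Calymmian = 1400 Ma; start of Stenian = 1200 Ma.
Gap = 1400 − 1200 = 200 Myr.
Periods wholly inside 1400–1200 Ma: Ectasian (1400–1200).

200 million years; Ectasian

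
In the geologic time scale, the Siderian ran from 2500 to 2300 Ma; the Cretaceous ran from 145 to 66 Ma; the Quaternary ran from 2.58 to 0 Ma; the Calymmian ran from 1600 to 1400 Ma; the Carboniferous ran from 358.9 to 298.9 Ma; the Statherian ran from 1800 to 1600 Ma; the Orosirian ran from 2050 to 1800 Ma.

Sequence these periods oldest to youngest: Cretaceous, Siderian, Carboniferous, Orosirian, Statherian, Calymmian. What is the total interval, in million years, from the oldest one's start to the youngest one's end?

Siderian → Orosirian → Statherian → Calymmian → Carboniferous → Cretaceous; total span 2434 Myr

Start ages (Ma): Siderian 2500, Orosirian 2050, Statherian 1800, Calymmian 1600, Carboniferous 358.9, Cretaceous 145.
Ordered oldest to youngest: Siderian, Orosirian, Statherian, Calymmian, Carboniferous, Cretaceous.
Span = 2500 − 66 = 2434 Myr.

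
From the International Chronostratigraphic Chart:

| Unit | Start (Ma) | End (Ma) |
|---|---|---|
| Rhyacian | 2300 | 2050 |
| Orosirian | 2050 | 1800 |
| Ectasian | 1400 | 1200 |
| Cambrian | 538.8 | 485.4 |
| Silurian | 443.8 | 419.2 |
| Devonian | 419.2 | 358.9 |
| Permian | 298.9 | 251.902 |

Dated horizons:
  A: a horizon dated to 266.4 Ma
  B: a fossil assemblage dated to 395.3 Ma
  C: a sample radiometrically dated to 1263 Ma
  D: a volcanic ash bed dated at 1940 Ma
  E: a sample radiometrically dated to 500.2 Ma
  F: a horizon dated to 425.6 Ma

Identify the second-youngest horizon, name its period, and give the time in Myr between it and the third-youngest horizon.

B, in the Devonian; 30.3 million years to F

Sorted youngest-first by Ma: A (266.4), B (395.3), F (425.6), E (500.2), C (1263), D (1940).
The second youngest is B at 395.3 Ma, which lies in 419.2–358.9 Ma: the Devonian.
The third youngest is F at 425.6 Ma; separation = |395.3 − 425.6| = 30.3 Myr.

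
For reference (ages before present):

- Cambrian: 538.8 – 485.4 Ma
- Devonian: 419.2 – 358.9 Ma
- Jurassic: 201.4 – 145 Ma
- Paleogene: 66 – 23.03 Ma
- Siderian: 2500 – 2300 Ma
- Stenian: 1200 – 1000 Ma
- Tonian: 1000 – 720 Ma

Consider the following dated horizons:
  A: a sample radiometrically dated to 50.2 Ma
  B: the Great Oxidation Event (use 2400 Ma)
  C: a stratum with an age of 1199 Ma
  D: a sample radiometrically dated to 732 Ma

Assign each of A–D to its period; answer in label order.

A — Paleogene; B — Siderian; C — Stenian; D — Tonian

Match each age against the start–end ranges in the excerpt: A = 50.2 Ma → Paleogene (66–23.03); B = 2400 Ma → Siderian (2500–2300); C = 1199 Ma → Stenian (1200–1000); D = 732 Ma → Tonian (1000–720).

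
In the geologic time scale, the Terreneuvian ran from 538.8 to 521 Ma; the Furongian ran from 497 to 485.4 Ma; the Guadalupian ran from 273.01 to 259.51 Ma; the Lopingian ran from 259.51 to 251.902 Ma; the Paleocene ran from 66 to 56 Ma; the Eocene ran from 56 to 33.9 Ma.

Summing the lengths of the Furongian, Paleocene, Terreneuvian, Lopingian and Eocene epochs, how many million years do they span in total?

69.108 million years

Duration is start − end for each: (497 − 485.4) + (66 − 56) + (538.8 − 521) + (259.51 − 251.902) + (56 − 33.9).
That is 11.6 + 10 + 17.8 + 7.608 + 22.1, which totals 69.108 million years.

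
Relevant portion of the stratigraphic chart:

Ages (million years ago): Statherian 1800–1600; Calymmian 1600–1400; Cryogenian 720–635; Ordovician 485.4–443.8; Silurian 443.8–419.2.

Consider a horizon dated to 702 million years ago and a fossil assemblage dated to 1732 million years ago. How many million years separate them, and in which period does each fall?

Elapsed time: 1732 − 702 = 1030 Myr.
702 Ma lies within 720–635 Ma: Cryogenian.
1732 Ma lies within 1800–1600 Ma: Statherian.

1030 million years apart; the first in the Cryogenian, the second in the Statherian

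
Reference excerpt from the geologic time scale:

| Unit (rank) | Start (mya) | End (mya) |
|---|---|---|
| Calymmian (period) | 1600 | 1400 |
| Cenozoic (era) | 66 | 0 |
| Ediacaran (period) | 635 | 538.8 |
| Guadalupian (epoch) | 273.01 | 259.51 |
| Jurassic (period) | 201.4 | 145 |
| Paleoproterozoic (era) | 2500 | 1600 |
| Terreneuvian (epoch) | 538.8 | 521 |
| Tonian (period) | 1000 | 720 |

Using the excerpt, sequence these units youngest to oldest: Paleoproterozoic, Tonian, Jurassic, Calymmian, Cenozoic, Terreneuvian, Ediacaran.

Cenozoic, Jurassic, Terreneuvian, Ediacaran, Tonian, Calymmian, Paleoproterozoic

The oldest of these is Paleoproterozoic (starts 2500 Ma) and the youngest is Cenozoic (ends 0 Ma).
In between, by decreasing start age: Calymmian (1600), Tonian (1000), Ediacaran (635), Terreneuvian (538.8), Jurassic (201.4).
Listing youngest first means reversing that sequence.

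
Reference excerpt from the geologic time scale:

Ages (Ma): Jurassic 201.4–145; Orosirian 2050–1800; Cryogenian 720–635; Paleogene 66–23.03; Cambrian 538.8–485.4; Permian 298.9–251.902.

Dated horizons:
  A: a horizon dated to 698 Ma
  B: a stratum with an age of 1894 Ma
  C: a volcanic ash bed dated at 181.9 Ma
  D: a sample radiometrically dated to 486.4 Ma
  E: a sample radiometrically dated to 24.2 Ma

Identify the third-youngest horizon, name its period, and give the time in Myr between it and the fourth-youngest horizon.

Sorted youngest-first by Ma: E (24.2), C (181.9), D (486.4), A (698), B (1894).
The third youngest is D at 486.4 Ma, which lies in 538.8–485.4 Ma: the Cambrian.
The fourth youngest is A at 698 Ma; separation = |486.4 − 698| = 211.6 Myr.

D, in the Cambrian; 211.6 million years to A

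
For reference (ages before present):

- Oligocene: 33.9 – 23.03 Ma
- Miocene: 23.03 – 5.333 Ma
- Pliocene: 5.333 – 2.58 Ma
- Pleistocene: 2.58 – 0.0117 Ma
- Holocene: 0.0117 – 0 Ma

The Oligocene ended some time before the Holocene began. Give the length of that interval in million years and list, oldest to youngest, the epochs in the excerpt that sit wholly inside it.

The Oligocene closes at 23.03 Ma and the Holocene opens at 0.0117 Ma, so the interval is 23.03 − 0.0117 = 23.0183 Myr.
An epoch fits inside if it starts at or after 23.03 Ma and ends at or before 0.0117 Ma; oldest first that gives Miocene, Pliocene, Pleistocene.

23.0183 million years; Miocene, Pliocene, Pleistocene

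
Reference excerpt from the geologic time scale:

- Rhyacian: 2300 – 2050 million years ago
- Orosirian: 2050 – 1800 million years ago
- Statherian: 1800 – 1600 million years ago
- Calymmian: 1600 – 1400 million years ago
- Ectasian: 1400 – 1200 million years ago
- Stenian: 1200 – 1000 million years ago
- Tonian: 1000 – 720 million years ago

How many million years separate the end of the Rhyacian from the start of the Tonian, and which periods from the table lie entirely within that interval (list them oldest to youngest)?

End of Rhyacian = 2050 Ma; start of Tonian = 1000 Ma.
Gap = 2050 − 1000 = 1050 Myr.
Periods wholly inside 2050–1000 Ma: Orosirian (2050–1800), Statherian (1800–1600), Calymmian (1600–1400), Ectasian (1400–1200), Stenian (1200–1000).

1050 million years; Orosirian, Statherian, Calymmian, Ectasian, Stenian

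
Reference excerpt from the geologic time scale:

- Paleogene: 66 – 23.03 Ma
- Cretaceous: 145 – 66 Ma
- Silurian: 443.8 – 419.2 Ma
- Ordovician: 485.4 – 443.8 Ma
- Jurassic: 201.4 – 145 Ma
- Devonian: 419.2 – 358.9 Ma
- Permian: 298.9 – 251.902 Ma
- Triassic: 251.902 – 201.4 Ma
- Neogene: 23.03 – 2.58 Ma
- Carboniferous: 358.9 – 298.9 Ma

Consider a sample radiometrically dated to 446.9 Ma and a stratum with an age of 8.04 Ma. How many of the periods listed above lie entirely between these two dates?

The older date is 446.9 Ma and the younger is 8.04 Ma.
Periods with start < 446.9 and end > 8.04 Ma: Silurian (443.8–419.2), Devonian (419.2–358.9), Carboniferous (358.9–298.9), Permian (298.9–251.902), Triassic (251.902–201.4), Jurassic (201.4–145), Cretaceous (145–66), Paleogene (66–23.03).
That is 8 complete periods.

8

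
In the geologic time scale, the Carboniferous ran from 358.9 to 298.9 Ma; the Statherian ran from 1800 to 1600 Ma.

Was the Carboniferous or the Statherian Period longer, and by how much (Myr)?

Statherian, by 140 million years

Carboniferous: 358.9 − 298.9 = 60 Myr.
Statherian: 1800 − 1600 = 200 Myr.
Difference: 200 − 60 = 140 Myr, so the Statherian was longer.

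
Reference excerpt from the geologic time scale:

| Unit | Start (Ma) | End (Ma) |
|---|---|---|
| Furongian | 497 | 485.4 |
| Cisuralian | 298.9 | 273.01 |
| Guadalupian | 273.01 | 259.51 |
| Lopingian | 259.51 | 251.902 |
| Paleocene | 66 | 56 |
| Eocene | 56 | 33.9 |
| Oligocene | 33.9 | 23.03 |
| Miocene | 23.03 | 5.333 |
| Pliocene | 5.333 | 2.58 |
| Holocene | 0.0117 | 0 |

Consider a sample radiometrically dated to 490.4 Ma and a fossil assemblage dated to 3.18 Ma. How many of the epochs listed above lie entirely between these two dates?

7

The older date is 490.4 Ma and the younger is 3.18 Ma.
Epochs with start < 490.4 and end > 3.18 Ma: Cisuralian (298.9–273.01), Guadalupian (273.01–259.51), Lopingian (259.51–251.902), Paleocene (66–56), Eocene (56–33.9), Oligocene (33.9–23.03), Miocene (23.03–5.333).
That is 7 complete epochs.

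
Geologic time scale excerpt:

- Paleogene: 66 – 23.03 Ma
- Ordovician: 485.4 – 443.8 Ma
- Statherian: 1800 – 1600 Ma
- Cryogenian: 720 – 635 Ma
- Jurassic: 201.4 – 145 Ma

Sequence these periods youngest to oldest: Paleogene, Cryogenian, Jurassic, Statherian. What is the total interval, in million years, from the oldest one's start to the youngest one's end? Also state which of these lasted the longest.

Paleogene → Jurassic → Cryogenian → Statherian; total span 1776.97 Myr; longest is Statherian

Start ages (Ma): Statherian 1800, Cryogenian 720, Jurassic 201.4, Paleogene 66.
Ordered youngest to oldest: Paleogene, Jurassic, Cryogenian, Statherian.
Span = 1800 − 23.03 = 1776.97 Myr.
Durations: Cryogenian 85, Statherian 200, Paleogene 42.97, Jurassic 56.4 → longest is Statherian (200 Myr).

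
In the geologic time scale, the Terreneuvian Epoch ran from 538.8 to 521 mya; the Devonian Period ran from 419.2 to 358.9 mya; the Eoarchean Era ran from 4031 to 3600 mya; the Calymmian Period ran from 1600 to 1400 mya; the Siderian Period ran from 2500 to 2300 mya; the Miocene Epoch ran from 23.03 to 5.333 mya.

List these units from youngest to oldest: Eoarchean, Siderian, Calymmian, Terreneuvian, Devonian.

Devonian, then Terreneuvian, then Calymmian, then Siderian, then Eoarchean

Sorting by start age (ascending Ma, since larger Ma = older): Devonian start 419.2, Terreneuvian start 538.8, Calymmian start 1600, Siderian start 2500, Eoarchean start 4031.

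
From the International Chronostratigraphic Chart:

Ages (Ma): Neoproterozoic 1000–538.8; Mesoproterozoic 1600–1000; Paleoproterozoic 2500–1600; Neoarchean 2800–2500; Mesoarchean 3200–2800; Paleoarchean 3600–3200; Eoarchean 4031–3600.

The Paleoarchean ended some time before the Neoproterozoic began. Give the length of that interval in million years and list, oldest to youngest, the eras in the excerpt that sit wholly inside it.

The Paleoarchean closes at 3200 Ma and the Neoproterozoic opens at 1000 Ma, so the interval is 3200 − 1000 = 2200 Myr.
An era fits inside if it starts at or after 3200 Ma and ends at or before 1000 Ma; oldest first that gives Mesoarchean, Neoarchean, Paleoproterozoic, Mesoproterozoic.

2200 million years; Mesoarchean, Neoarchean, Paleoproterozoic, Mesoproterozoic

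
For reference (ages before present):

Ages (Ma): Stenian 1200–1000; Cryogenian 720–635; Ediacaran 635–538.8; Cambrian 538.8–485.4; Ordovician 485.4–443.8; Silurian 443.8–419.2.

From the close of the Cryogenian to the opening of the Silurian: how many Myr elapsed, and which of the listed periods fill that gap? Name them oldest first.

191.2 million years; Ediacaran, Cambrian, Ordovician

End of Cryogenian = 635 Ma; start of Silurian = 443.8 Ma.
Gap = 635 − 443.8 = 191.2 Myr.
Periods wholly inside 635–443.8 Ma: Ediacaran (635–538.8), Cambrian (538.8–485.4), Ordovician (485.4–443.8).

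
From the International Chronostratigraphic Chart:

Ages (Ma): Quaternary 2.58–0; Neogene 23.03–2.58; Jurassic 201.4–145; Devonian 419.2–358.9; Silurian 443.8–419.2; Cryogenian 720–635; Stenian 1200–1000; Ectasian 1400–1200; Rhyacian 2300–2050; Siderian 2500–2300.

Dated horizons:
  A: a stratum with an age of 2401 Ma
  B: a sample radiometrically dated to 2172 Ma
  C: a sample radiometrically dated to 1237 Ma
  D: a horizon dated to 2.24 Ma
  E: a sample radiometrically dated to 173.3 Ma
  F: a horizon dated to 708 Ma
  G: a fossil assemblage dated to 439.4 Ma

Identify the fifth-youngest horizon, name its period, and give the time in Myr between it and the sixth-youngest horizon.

Smaller Ma means younger, so youngest first: D 2.24 < E 173.3 < G 439.4 < F 708 < C 1237 < B 2172 < A 2401.
Counting 5 along gives C (1237 Ma); the excerpt puts that inside the Ectasian, 1400–1200 Ma.
Next in line is B (2172 Ma), and 2172 − 1237 = 935 Myr.

C, in the Ectasian; 935 million years to B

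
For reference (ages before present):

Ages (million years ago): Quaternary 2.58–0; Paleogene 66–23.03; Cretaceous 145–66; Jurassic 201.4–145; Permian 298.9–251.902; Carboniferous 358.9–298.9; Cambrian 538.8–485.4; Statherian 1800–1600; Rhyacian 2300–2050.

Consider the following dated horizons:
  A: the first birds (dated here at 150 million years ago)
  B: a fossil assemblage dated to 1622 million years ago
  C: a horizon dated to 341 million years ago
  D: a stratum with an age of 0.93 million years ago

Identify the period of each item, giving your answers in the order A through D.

A — Jurassic; B — Statherian; C — Carboniferous; D — Quaternary

A: 150 Ma lies in 201.4–145 Ma, so Jurassic.
B: 1622 Ma lies in 1800–1600 Ma, so Statherian.
C: 341 Ma lies in 358.9–298.9 Ma, so Carboniferous.
D: 0.93 Ma lies in 2.58–0 Ma, so Quaternary.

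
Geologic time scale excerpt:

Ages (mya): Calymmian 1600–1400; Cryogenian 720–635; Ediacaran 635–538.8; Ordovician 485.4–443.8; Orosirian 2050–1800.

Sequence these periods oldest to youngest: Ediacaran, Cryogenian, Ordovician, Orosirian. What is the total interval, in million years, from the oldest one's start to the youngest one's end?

Start ages (Ma): Orosirian 2050, Cryogenian 720, Ediacaran 635, Ordovician 485.4.
Ordered oldest to youngest: Orosirian, Cryogenian, Ediacaran, Ordovician.
Span = 2050 − 443.8 = 1606.2 Myr.

Orosirian, Cryogenian, Ediacaran, Ordovician; total span 1606.2 Myr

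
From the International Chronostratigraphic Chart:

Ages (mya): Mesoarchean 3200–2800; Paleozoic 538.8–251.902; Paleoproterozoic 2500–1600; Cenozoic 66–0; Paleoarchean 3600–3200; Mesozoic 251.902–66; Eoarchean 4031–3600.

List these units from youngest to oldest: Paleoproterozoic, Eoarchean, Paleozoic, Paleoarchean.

Paleozoic, then Paleoproterozoic, then Paleoarchean, then Eoarchean

Sorting by start age (ascending Ma, since larger Ma = older): Paleozoic start 538.8, Paleoproterozoic start 2500, Paleoarchean start 3600, Eoarchean start 4031.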